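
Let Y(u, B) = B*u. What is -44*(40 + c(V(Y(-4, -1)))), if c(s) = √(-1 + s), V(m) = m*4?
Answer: -1760 - 44*√15 ≈ -1930.4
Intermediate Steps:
V(m) = 4*m
-44*(40 + c(V(Y(-4, -1)))) = -44*(40 + √(-1 + 4*(-1*(-4)))) = -44*(40 + √(-1 + 4*4)) = -44*(40 + √(-1 + 16)) = -44*(40 + √15) = -1760 - 44*√15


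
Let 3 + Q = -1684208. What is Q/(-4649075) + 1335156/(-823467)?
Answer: -1606782733721/1276119947675 ≈ -1.2591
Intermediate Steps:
Q = -1684211 (Q = -3 - 1684208 = -1684211)
Q/(-4649075) + 1335156/(-823467) = -1684211/(-4649075) + 1335156/(-823467) = -1684211*(-1/4649075) + 1335156*(-1/823467) = 1684211/4649075 - 445052/274489 = -1606782733721/1276119947675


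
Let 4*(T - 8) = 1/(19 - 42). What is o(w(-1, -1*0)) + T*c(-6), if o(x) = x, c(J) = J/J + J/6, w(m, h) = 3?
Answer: 3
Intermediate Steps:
c(J) = 1 + J/6 (c(J) = 1 + J*(1/6) = 1 + J/6)
T = 735/92 (T = 8 + 1/(4*(19 - 42)) = 8 + (1/4)/(-23) = 8 + (1/4)*(-1/23) = 8 - 1/92 = 735/92 ≈ 7.9891)
o(w(-1, -1*0)) + T*c(-6) = 3 + 735*(1 + (1/6)*(-6))/92 = 3 + 735*(1 - 1)/92 = 3 + (735/92)*0 = 3 + 0 = 3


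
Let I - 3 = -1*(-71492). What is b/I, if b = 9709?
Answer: 9709/71495 ≈ 0.13580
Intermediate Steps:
I = 71495 (I = 3 - 1*(-71492) = 3 + 71492 = 71495)
b/I = 9709/71495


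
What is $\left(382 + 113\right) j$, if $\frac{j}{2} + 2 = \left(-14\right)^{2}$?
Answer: $192060$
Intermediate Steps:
$j = 388$ ($j = -4 + 2 \left(-14\right)^{2} = -4 + 2 \cdot 196 = -4 + 392 = 388$)
$\left(382 + 113\right) j = \left(382 + 113\right) 388 = 495 \cdot 388 = 192060$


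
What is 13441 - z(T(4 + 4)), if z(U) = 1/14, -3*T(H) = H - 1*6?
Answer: 188173/14 ≈ 13441.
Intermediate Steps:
T(H) = 2 - H/3 (T(H) = -(H - 1*6)/3 = -(H - 6)/3 = -(-6 + H)/3 = 2 - H/3)
z(U) = 1/14
13441 - z(T(4 + 4)) = 13441 - 1*1/14 = 13441 - 1/14 = 188173/14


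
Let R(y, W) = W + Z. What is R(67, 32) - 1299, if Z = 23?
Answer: -1244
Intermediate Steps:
R(y, W) = 23 + W (R(y, W) = W + 23 = 23 + W)
R(67, 32) - 1299 = (23 + 32) - 1299 = 55 - 1299 = -1244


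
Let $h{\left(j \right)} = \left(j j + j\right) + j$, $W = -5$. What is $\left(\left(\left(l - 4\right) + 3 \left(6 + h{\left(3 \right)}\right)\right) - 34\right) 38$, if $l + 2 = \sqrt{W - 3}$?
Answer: $874 + 76 i \sqrt{2} \approx 874.0 + 107.48 i$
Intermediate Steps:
$h{\left(j \right)} = j^{2} + 2 j$ ($h{\left(j \right)} = \left(j^{2} + j\right) + j = \left(j + j^{2}\right) + j = j^{2} + 2 j$)
$l = -2 + 2 i \sqrt{2}$ ($l = -2 + \sqrt{-5 - 3} = -2 + \sqrt{-8} = -2 + 2 i \sqrt{2} \approx -2.0 + 2.8284 i$)
$\left(\left(\left(l - 4\right) + 3 \left(6 + h{\left(3 \right)}\right)\right) - 34\right) 38 = \left(\left(\left(\left(-2 + 2 i \sqrt{2}\right) - 4\right) + 3 \left(6 + 3 \left(2 + 3\right)\right)\right) - 34\right) 38 = \left(\left(\left(-6 + 2 i \sqrt{2}\right) + 3 \left(6 + 3 \cdot 5\right)\right) - 34\right) 38 = \left(\left(\left(-6 + 2 i \sqrt{2}\right) + 3 \left(6 + 15\right)\right) - 34\right) 38 = \left(\left(\left(-6 + 2 i \sqrt{2}\right) + 3 \cdot 21\right) - 34\right) 38 = \left(\left(\left(-6 + 2 i \sqrt{2}\right) + 63\right) - 34\right) 38 = \left(\left(57 + 2 i \sqrt{2}\right) - 34\right) 38 = \left(23 + 2 i \sqrt{2}\right) 38 = 874 + 76 i \sqrt{2}$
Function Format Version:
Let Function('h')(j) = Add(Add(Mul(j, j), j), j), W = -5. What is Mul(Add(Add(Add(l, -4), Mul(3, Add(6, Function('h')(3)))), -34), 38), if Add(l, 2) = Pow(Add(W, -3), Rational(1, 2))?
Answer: Add(874, Mul(76, I, Pow(2, Rational(1, 2)))) ≈ Add(874.00, Mul(107.48, I))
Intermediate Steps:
Function('h')(j) = Add(Pow(j, 2), Mul(2, j)) (Function('h')(j) = Add(Add(Pow(j, 2), j), j) = Add(Add(j, Pow(j, 2)), j) = Add(Pow(j, 2), Mul(2, j)))
l = Add(-2, Mul(2, I, Pow(2, Rational(1, 2)))) (l = Add(-2, Pow(Add(-5, -3), Rational(1, 2))) = Add(-2, Pow(-8, Rational(1, 2))) = Add(-2, Mul(2, I, Pow(2, Rational(1, 2)))) ≈ Add(-2.0000, Mul(2.8284, I)))
Mul(Add(Add(Add(l, -4), Mul(3, Add(6, Function('h')(3)))), -34), 38) = Mul(Add(Add(Add(Add(-2, Mul(2, I, Pow(2, Rational(1, 2)))), -4), Mul(3, Add(6, Mul(3, Add(2, 3))))), -34), 38) = Mul(Add(Add(Add(-6, Mul(2, I, Pow(2, Rational(1, 2)))), Mul(3, Add(6, Mul(3, 5)))), -34), 38) = Mul(Add(Add(Add(-6, Mul(2, I, Pow(2, Rational(1, 2)))), Mul(3, Add(6, 15))), -34), 38) = Mul(Add(Add(Add(-6, Mul(2, I, Pow(2, Rational(1, 2)))), Mul(3, 21)), -34), 38) = Mul(Add(Add(Add(-6, Mul(2, I, Pow(2, Rational(1, 2)))), 63), -34), 38) = Mul(Add(Add(57, Mul(2, I, Pow(2, Rational(1, 2)))), -34), 38) = Mul(Add(23, Mul(2, I, Pow(2, Rational(1, 2)))), 38) = Add(874, Mul(76, I, Pow(2, Rational(1, 2))))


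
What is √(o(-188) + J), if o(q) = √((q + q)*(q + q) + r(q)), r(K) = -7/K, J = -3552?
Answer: √(-31385472 + 94*√1249198665)/94 ≈ 56.356*I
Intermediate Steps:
o(q) = √(-7/q + 4*q²) (o(q) = √((q + q)*(q + q) - 7/q) = √((2*q)*(2*q) - 7/q) = √(4*q² - 7/q) = √(-7/q + 4*q²))
√(o(-188) + J) = √(√((-7 + 4*(-188)³)/(-188)) - 3552) = √(√(-(-7 + 4*(-6644672))/188) - 3552) = √(√(-(-7 - 26578688)/188) - 3552) = √(√(-1/188*(-26578695)) - 3552) = √(√(26578695/188) - 3552) = √(√1249198665/94 - 3552) = √(-3552 + √1249198665/94)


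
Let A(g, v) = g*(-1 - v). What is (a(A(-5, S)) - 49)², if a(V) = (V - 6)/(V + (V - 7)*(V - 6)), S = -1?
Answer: 118336/49 ≈ 2415.0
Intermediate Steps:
a(V) = (-6 + V)/(V + (-7 + V)*(-6 + V))
(a(A(-5, S)) - 49)² = ((-6 - 1*(-5)*(1 - 1))/(42 + (-1*(-5)*(1 - 1))² - (-12)*(-5)*(1 - 1)) - 49)² = ((-6 - 1*(-5)*0)/(42 + (-1*(-5)*0)² - (-12)*(-5)*0) - 49)² = ((-6 + 0)/(42 + 0² - 12*0) - 49)² = (-6/(42 + 0 + 0) - 49)² = (-6/42 - 49)² = ((1/42)*(-6) - 49)² = (-⅐ - 49)² = (-344/7)² = 118336/49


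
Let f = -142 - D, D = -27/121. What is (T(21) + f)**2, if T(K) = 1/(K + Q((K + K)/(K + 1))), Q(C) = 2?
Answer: 155586069136/7745089 ≈ 20088.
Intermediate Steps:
D = -27/121 (D = -27*1/121 = -27/121 ≈ -0.22314)
T(K) = 1/(2 + K) (T(K) = 1/(K + 2) = 1/(2 + K))
f = -17155/121 (f = -142 - 1*(-27/121) = -142 + 27/121 = -17155/121 ≈ -141.78)
(T(21) + f)**2 = (1/(2 + 21) - 17155/121)**2 = (1/23 - 17155/121)**2 = (-394444/2783)**2 = 155586069136/7745089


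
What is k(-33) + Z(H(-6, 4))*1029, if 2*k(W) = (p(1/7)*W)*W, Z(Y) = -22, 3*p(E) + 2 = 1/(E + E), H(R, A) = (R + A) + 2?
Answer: -89463/4 ≈ -22366.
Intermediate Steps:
H(R, A) = 2 + A + R (H(R, A) = (A + R) + 2 = 2 + A + R)
p(E) = -⅔ + 1/(6*E) (p(E) = -⅔ + 1/(3*(E + E)) = -⅔ + 1/(3*((2*E))) = -⅔ + (1/(2*E))/3 = -⅔ + 1/(6*E))
k(W) = W²/4 (k(W) = ((((1 - 4/7)/(6*((1/7))))*W)*W)/2 = ((((1 - 4/7)/(6*((1*(⅐)))))*W)*W)/2 = ((((1 - 4*⅐)/(6*(⅐)))*W)*W)/2 = ((((⅙)*7*(1 - 4/7))*W)*W)/2 = ((((⅙)*7*(3/7))*W)*W)/2 = ((W/2)*W)/2 = (W²/2)/2 = W²/4)
k(-33) + Z(H(-6, 4))*1029 = (¼)*(-33)² - 22*1029 = (¼)*1089 - 22638 = 1089/4 - 22638 = -89463/4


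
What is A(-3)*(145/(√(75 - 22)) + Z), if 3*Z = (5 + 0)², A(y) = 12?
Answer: 100 + 1740*√53/53 ≈ 339.01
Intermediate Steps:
Z = 25/3 (Z = (5 + 0)²/3 = (⅓)*5² = (⅓)*25 = 25/3 ≈ 8.3333)
A(-3)*(145/(√(75 - 22)) + Z) = 12*(145/(√(75 - 22)) + 25/3) = 12*(145/(√53) + 25/3) = 12*(145*(√53/53) + 25/3) = 12*(145*√53/53 + 25/3) = 12*(25/3 + 145*√53/53) = 100 + 1740*√53/53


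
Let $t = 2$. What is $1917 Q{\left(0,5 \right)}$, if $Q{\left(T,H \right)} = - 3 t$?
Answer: $-11502$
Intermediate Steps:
$Q{\left(T,H \right)} = -6$ ($Q{\left(T,H \right)} = \left(-3\right) 2 = -6$)
$1917 Q{\left(0,5 \right)} = 1917 \left(-6\right) = -11502$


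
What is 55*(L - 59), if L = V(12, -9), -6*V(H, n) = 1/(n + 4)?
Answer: -19459/6 ≈ -3243.2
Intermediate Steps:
V(H, n) = -1/(6*(4 + n)) (V(H, n) = -1/(6*(n + 4)) = -1/(6*(4 + n)))
L = 1/30 (L = -1/(24 + 6*(-9)) = -1/(24 - 54) = -1/(-30) = -1*(-1/30) = 1/30 ≈ 0.033333)
55*(L - 59) = 55*(1/30 - 59) = 55*(-1769/30) = -19459/6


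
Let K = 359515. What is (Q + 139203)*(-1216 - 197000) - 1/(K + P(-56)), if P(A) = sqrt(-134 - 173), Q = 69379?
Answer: (-41344289712*sqrt(307) + 14863892315809681*I)/(sqrt(307) - 359515*I) ≈ -4.1344e+10 + 0.00097656*I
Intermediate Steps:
P(A) = I*sqrt(307) (P(A) = sqrt(-307) = I*sqrt(307))
(Q + 139203)*(-1216 - 197000) - 1/(K + P(-56)) = (69379 + 139203)*(-1216 - 197000) - 1/(359515 + I*sqrt(307)) = 208582*(-198216) - 1/(359515 + I*sqrt(307)) = -41344289712 - 1/(359515 + I*sqrt(307))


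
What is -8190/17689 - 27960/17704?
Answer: -11421075/5592251 ≈ -2.0423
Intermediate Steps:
-8190/17689 - 27960/17704 = -8190*1/17689 - 27960*1/17704 = -1170/2527 - 3495/2213 = -11421075/5592251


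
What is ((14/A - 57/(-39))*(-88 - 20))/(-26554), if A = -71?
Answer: 63018/12254671 ≈ 0.0051424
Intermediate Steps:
((14/A - 57/(-39))*(-88 - 20))/(-26554) = ((14/(-71) - 57/(-39))*(-88 - 20))/(-26554) = ((14*(-1/71) - 57*(-1/39))*(-108))*(-1/26554) = ((-14/71 + 19/13)*(-108))*(-1/26554) = ((1167/923)*(-108))*(-1/26554) = -126036/923*(-1/26554) = 63018/12254671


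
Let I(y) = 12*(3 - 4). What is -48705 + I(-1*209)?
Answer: -48717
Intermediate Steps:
I(y) = -12 (I(y) = 12*(-1) = -12)
-48705 + I(-1*209) = -48705 - 12 = -48717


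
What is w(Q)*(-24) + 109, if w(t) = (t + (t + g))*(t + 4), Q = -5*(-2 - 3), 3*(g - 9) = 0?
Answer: -40955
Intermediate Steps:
g = 9 (g = 9 + (⅓)*0 = 9 + 0 = 9)
Q = 25 (Q = -5*(-5) = 25)
w(t) = (4 + t)*(9 + 2*t) (w(t) = (t + (t + 9))*(t + 4) = (t + (9 + t))*(4 + t) = (9 + 2*t)*(4 + t) = (4 + t)*(9 + 2*t))
w(Q)*(-24) + 109 = (36 + 2*25² + 17*25)*(-24) + 109 = (36 + 2*625 + 425)*(-24) + 109 = (36 + 1250 + 425)*(-24) + 109 = 1711*(-24) + 109 = -41064 + 109 = -40955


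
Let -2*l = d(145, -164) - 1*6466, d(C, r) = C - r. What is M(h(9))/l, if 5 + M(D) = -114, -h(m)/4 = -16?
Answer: -238/6157 ≈ -0.038655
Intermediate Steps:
h(m) = 64 (h(m) = -4*(-16) = 64)
M(D) = -119 (M(D) = -5 - 114 = -119)
l = 6157/2 (l = -((145 - 1*(-164)) - 1*6466)/2 = -((145 + 164) - 6466)/2 = -(309 - 6466)/2 = -½*(-6157) = 6157/2 ≈ 3078.5)
M(h(9))/l = -119/6157/2 = -119*2/6157 = -238/6157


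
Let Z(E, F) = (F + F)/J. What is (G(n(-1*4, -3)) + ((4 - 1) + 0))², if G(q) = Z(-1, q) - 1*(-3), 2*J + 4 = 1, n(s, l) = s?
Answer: 1156/9 ≈ 128.44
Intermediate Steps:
J = -3/2 (J = -2 + (½)*1 = -2 + ½ = -3/2 ≈ -1.5000)
Z(E, F) = -4*F/3 (Z(E, F) = (F + F)/(-3/2) = (2*F)*(-⅔) = -4*F/3)
G(q) = 3 - 4*q/3 (G(q) = -4*q/3 - 1*(-3) = -4*q/3 + 3 = 3 - 4*q/3)
(G(n(-1*4, -3)) + ((4 - 1) + 0))² = ((3 - (-4)*4/3) + ((4 - 1) + 0))² = ((3 - 4/3*(-4)) + (3 + 0))² = ((3 + 16/3) + 3)² = (25/3 + 3)² = (34/3)² = 1156/9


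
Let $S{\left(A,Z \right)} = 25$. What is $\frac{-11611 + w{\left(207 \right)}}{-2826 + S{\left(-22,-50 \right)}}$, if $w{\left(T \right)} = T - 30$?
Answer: $\frac{11434}{2801} \approx 4.0821$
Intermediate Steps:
$w{\left(T \right)} = -30 + T$
$\frac{-11611 + w{\left(207 \right)}}{-2826 + S{\left(-22,-50 \right)}} = \frac{-11611 + \left(-30 + 207\right)}{-2826 + 25} = \frac{-11611 + 177}{-2801} = \left(-11434\right) \left(- \frac{1}{2801}\right) = \frac{11434}{2801}$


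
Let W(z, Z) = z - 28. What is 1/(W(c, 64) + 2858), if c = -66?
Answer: 1/2764 ≈ 0.00036179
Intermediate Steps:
W(z, Z) = -28 + z
1/(W(c, 64) + 2858) = 1/((-28 - 66) + 2858) = 1/(-94 + 2858) = 1/2764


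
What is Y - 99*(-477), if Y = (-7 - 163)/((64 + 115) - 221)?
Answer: 991768/21 ≈ 47227.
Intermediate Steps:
Y = 85/21 (Y = -170/(179 - 221) = -170/(-42) = -170*(-1/42) = 85/21 ≈ 4.0476)
Y - 99*(-477) = 85/21 - 99*(-477) = 85/21 + 47223 = 991768/21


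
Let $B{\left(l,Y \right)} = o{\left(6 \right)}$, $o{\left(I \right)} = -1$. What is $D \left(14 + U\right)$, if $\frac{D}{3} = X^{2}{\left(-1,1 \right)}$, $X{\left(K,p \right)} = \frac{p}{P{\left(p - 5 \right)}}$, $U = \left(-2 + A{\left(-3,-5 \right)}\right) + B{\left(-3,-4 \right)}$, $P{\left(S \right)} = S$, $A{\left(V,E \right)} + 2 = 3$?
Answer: $\frac{9}{4} \approx 2.25$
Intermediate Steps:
$A{\left(V,E \right)} = 1$ ($A{\left(V,E \right)} = -2 + 3 = 1$)
$B{\left(l,Y \right)} = -1$
$U = -2$ ($U = \left(-2 + 1\right) - 1 = -1 - 1 = -2$)
$X{\left(K,p \right)} = \frac{p}{-5 + p}$ ($X{\left(K,p \right)} = \frac{p}{p - 5} = \frac{p}{-5 + p}$)
$D = \frac{3}{16}$ ($D = 3 \left(1 \frac{1}{-5 + 1}\right)^{2} = 3 \left(1 \frac{1}{-4}\right)^{2} = 3 \left(1 \left(- \frac{1}{4}\right)\right)^{2} = 3 \left(- \frac{1}{4}\right)^{2} = 3 \cdot \frac{1}{16} = \frac{3}{16} \approx 0.1875$)
$D \left(14 + U\right) = \frac{3 \left(14 - 2\right)}{16} = \frac{3}{16} \cdot 12 = \frac{9}{4}$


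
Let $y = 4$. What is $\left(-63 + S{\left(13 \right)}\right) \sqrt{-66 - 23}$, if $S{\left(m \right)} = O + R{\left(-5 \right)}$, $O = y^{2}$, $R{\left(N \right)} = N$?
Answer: $- 52 i \sqrt{89} \approx - 490.57 i$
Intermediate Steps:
$O = 16$ ($O = 4^{2} = 16$)
$S{\left(m \right)} = 11$ ($S{\left(m \right)} = 16 - 5 = 11$)
$\left(-63 + S{\left(13 \right)}\right) \sqrt{-66 - 23} = \left(-63 + 11\right) \sqrt{-66 - 23} = - 52 \sqrt{-89} = - 52 i \sqrt{89}$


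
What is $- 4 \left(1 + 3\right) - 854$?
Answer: $-870$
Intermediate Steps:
$- 4 \left(1 + 3\right) - 854 = \left(-4\right) 4 - 854 = -16 - 854 = -870$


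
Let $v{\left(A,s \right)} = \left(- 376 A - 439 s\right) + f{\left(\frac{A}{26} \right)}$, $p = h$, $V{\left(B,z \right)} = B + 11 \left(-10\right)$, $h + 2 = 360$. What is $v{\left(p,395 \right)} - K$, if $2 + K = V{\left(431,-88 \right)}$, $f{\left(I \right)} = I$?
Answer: $- \frac{4008137}{13} \approx -3.0832 \cdot 10^{5}$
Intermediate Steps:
$h = 358$ ($h = -2 + 360 = 358$)
$V{\left(B,z \right)} = -110 + B$ ($V{\left(B,z \right)} = B - 110 = -110 + B$)
$K = 319$ ($K = -2 + \left(-110 + 431\right) = -2 + 321 = 319$)
$p = 358$
$v{\left(A,s \right)} = - 439 s - \frac{9775 A}{26}$ ($v{\left(A,s \right)} = \left(- 376 A - 439 s\right) + \frac{A}{26} = \left(- 439 s - 376 A\right) + A \frac{1}{26} = \left(- 439 s - 376 A\right) + \frac{A}{26} = - 439 s - \frac{9775 A}{26}$)
$v{\left(p,395 \right)} - K = \left(\left(-439\right) 395 - \frac{1749725}{13}\right) - 319 = \left(-173405 - \frac{1749725}{13}\right) - 319 = - \frac{4003990}{13} - 319 = - \frac{4008137}{13}$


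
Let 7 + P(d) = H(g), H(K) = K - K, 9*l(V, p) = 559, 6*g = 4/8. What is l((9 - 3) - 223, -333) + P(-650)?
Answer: 496/9 ≈ 55.111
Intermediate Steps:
g = 1/12 (g = (4/8)/6 = (4*(⅛))/6 = (⅙)*(½) = 1/12 ≈ 0.083333)
l(V, p) = 559/9 (l(V, p) = (⅑)*559 = 559/9)
H(K) = 0
P(d) = -7 (P(d) = -7 + 0 = -7)
l((9 - 3) - 223, -333) + P(-650) = 559/9 - 7 = 496/9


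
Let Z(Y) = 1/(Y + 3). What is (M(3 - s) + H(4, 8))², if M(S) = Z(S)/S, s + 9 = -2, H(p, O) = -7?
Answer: 2772225/56644 ≈ 48.941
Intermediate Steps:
s = -11 (s = -9 - 2 = -11)
Z(Y) = 1/(3 + Y)
M(S) = 1/(S*(3 + S)) (M(S) = 1/((3 + S)*S) = 1/(S*(3 + S)))
(M(3 - s) + H(4, 8))² = (1/((3 - 1*(-11))*(3 + (3 - 1*(-11)))) - 7)² = (1/((3 + 11)*(3 + (3 + 11))) - 7)² = (1/(14*(3 + 14)) - 7)² = ((1/14)/17 - 7)² = ((1/14)*(1/17) - 7)² = (1/238 - 7)² = (-1665/238)² = 2772225/56644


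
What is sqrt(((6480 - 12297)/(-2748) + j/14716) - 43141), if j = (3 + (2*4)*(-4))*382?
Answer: I*sqrt(122480516111530655)/1684982 ≈ 207.7*I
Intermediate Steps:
j = -11078 (j = (3 + 8*(-4))*382 = (3 - 32)*382 = -29*382 = -11078)
sqrt(((6480 - 12297)/(-2748) + j/14716) - 43141) = sqrt(((6480 - 12297)/(-2748) - 11078/14716) - 43141) = sqrt((-5817*(-1/2748) - 11078*1/14716) - 43141) = sqrt((1939/916 - 5539/7358) - 43141) = sqrt(4596719/3369964 - 43141) = sqrt(-145379020205/3369964) = I*sqrt(122480516111530655)/1684982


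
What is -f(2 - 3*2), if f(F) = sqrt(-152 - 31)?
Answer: -I*sqrt(183) ≈ -13.528*I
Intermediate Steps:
f(F) = I*sqrt(183) (f(F) = sqrt(-183) = I*sqrt(183))
-f(2 - 3*2) = -I*sqrt(183)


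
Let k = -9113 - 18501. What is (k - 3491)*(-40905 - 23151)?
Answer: 1992461880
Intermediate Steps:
k = -27614
(k - 3491)*(-40905 - 23151) = (-27614 - 3491)*(-40905 - 23151) = -31105*(-64056) = 1992461880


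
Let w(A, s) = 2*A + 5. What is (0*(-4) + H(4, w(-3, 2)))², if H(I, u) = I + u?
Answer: 9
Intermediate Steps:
w(A, s) = 5 + 2*A
(0*(-4) + H(4, w(-3, 2)))² = (0*(-4) + (4 + (5 + 2*(-3))))² = (0 + (4 + (5 - 6)))² = (0 + (4 - 1))² = (0 + 3)² = 3² = 9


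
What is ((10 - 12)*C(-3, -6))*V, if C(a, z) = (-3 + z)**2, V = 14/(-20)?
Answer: 567/5 ≈ 113.40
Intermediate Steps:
V = -7/10 (V = 14*(-1/20) = -7/10 ≈ -0.70000)
((10 - 12)*C(-3, -6))*V = ((10 - 12)*(-3 - 6)**2)*(-7/10) = -2*(-9)**2*(-7/10) = -2*81*(-7/10) = -162*(-7/10) = 567/5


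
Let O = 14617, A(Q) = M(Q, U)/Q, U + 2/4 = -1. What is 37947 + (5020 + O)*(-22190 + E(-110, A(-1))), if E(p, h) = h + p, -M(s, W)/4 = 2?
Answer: -437710057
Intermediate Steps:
U = -3/2 (U = -1/2 - 1 = -3/2 ≈ -1.5000)
M(s, W) = -8 (M(s, W) = -4*2 = -8)
A(Q) = -8/Q
37947 + (5020 + O)*(-22190 + E(-110, A(-1))) = 37947 + (5020 + 14617)*(-22190 + (-8/(-1) - 110)) = 37947 + 19637*(-22190 + (-8*(-1) - 110)) = 37947 + 19637*(-22190 + (8 - 110)) = 37947 + 19637*(-22190 - 102) = 37947 + 19637*(-22292) = 37947 - 437748004 = -437710057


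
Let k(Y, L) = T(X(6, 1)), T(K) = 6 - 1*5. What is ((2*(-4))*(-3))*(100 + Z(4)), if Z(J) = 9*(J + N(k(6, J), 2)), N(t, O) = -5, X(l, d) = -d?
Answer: 2184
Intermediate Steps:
T(K) = 1 (T(K) = 6 - 5 = 1)
k(Y, L) = 1
Z(J) = -45 + 9*J (Z(J) = 9*(J - 5) = 9*(-5 + J) = -45 + 9*J)
((2*(-4))*(-3))*(100 + Z(4)) = ((2*(-4))*(-3))*(100 + (-45 + 9*4)) = (-8*(-3))*(100 + (-45 + 36)) = 24*(100 - 9) = 24*91 = 2184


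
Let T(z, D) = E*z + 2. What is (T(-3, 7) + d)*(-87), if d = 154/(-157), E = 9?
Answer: 354873/157 ≈ 2260.3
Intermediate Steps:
T(z, D) = 2 + 9*z (T(z, D) = 9*z + 2 = 2 + 9*z)
d = -154/157 (d = 154*(-1/157) = -154/157 ≈ -0.98089)
(T(-3, 7) + d)*(-87) = ((2 + 9*(-3)) - 154/157)*(-87) = ((2 - 27) - 154/157)*(-87) = (-25 - 154/157)*(-87) = -4079/157*(-87) = 354873/157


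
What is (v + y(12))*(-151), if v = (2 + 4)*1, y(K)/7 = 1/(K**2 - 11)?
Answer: -17365/19 ≈ -913.95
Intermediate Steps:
y(K) = 7/(-11 + K**2) (y(K) = 7/(K**2 - 11) = 7/(-11 + K**2))
v = 6 (v = 6*1 = 6)
(v + y(12))*(-151) = (6 + 7/(-11 + 12**2))*(-151) = (6 + 7/(-11 + 144))*(-151) = (6 + 7/133)*(-151) = (6 + 7*(1/133))*(-151) = (6 + 1/19)*(-151) = (115/19)*(-151) = -17365/19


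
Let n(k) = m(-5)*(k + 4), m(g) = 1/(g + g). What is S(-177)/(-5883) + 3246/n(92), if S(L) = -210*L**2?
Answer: 12239735/15688 ≈ 780.20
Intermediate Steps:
m(g) = 1/(2*g)
n(k) = -2/5 - k/10 (n(k) = ((1/2)/(-5))*(k + 4) = ((1/2)*(-1/5))*(4 + k) = -(4 + k)/10 = -2/5 - k/10)
S(-177)/(-5883) + 3246/n(92) = -210*(-177)**2/(-5883) + 3246/(-2/5 - 1/10*92) = -210*31329*(-1/5883) + 3246/(-2/5 - 46/5) = -6579090*(-1/5883) + 3246/(-48/5) = 2193030/1961 + 3246*(-5/48) = 2193030/1961 - 2705/8 = 12239735/15688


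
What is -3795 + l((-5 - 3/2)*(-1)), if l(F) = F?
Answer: -7577/2 ≈ -3788.5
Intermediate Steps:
-3795 + l((-5 - 3/2)*(-1)) = -3795 + (-5 - 3/2)*(-1) = -3795 - 13/2*(-1) = -3795 + 13/2 = -7577/2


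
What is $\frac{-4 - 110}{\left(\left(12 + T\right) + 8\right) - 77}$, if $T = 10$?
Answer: $\frac{114}{47} \approx 2.4255$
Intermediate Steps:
$\frac{-4 - 110}{\left(\left(12 + T\right) + 8\right) - 77} = \frac{-4 - 110}{\left(\left(12 + 10\right) + 8\right) - 77} = - \frac{114}{\left(22 + 8\right) - 77} = - \frac{114}{30 - 77} = - \frac{114}{-47} = \left(-114\right) \left(- \frac{1}{47}\right) = \frac{114}{47}$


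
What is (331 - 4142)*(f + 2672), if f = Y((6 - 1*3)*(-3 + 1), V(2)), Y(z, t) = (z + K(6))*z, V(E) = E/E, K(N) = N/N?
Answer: -10297322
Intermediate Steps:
K(N) = 1
V(E) = 1
Y(z, t) = z*(1 + z) (Y(z, t) = (z + 1)*z = (1 + z)*z = z*(1 + z))
f = 30 (f = ((6 - 1*3)*(-3 + 1))*(1 + (6 - 1*3)*(-3 + 1)) = ((6 - 3)*(-2))*(1 + (6 - 3)*(-2)) = (3*(-2))*(1 + 3*(-2)) = -6*(1 - 6) = -6*(-5) = 30)
(331 - 4142)*(f + 2672) = (331 - 4142)*(30 + 2672) = -3811*2702 = -10297322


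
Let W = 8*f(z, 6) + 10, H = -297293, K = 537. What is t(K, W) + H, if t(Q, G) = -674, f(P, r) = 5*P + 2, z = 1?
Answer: -297967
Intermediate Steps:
f(P, r) = 2 + 5*P
W = 66 (W = 8*(2 + 5*1) + 10 = 8*(2 + 5) + 10 = 8*7 + 10 = 56 + 10 = 66)
t(K, W) + H = -674 - 297293 = -297967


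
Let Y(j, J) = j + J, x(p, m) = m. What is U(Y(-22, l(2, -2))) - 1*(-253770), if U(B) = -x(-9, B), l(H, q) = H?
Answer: 253790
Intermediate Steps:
Y(j, J) = J + j
U(B) = -B
U(Y(-22, l(2, -2))) - 1*(-253770) = -(2 - 22) - 1*(-253770) = -1*(-20) + 253770 = 20 + 253770 = 253790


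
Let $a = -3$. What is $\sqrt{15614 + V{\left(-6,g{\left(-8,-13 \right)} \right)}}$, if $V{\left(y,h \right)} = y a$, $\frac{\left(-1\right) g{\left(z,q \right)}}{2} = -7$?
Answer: $4 \sqrt{977} \approx 125.03$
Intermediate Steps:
$g{\left(z,q \right)} = 14$ ($g{\left(z,q \right)} = \left(-2\right) \left(-7\right) = 14$)
$V{\left(y,h \right)} = - 3 y$ ($V{\left(y,h \right)} = y \left(-3\right) = - 3 y$)
$\sqrt{15614 + V{\left(-6,g{\left(-8,-13 \right)} \right)}} = \sqrt{15614 - -18} = \sqrt{15614 + 18} = \sqrt{15632} = 4 \sqrt{977}$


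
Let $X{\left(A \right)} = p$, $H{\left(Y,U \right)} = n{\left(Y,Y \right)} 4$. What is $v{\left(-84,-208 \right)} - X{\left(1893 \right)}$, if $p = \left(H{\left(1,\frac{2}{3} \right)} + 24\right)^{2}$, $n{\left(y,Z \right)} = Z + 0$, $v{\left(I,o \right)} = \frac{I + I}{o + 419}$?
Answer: $- \frac{165592}{211} \approx -784.8$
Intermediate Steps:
$v{\left(I,o \right)} = \frac{2 I}{419 + o}$
$n{\left(y,Z \right)} = Z$
$H{\left(Y,U \right)} = 4 Y$ ($H{\left(Y,U \right)} = Y 4 = 4 Y$)
$p = 784$ ($p = \left(4 \cdot 1 + 24\right)^{2} = \left(4 + 24\right)^{2} = 28^{2} = 784$)
$X{\left(A \right)} = 784$
$v{\left(-84,-208 \right)} - X{\left(1893 \right)} = 2 \left(-84\right) \frac{1}{419 - 208} - 784 = 2 \left(-84\right) \frac{1}{211} - 784 = - \frac{168}{211} - 784 = - \frac{165592}{211}$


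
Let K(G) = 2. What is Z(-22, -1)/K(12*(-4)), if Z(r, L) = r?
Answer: -11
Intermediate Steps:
Z(-22, -1)/K(12*(-4)) = -22/2 = -22*1/2 = -11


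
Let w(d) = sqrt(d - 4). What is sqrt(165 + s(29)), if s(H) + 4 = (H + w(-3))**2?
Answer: sqrt(995 + 58*I*sqrt(7)) ≈ 31.637 + 2.4252*I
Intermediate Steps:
w(d) = sqrt(-4 + d)
s(H) = -4 + (H + I*sqrt(7))**2 (s(H) = -4 + (H + sqrt(-4 - 3))**2 = -4 + (H + sqrt(-7))**2 = -4 + (H + I*sqrt(7))**2)
sqrt(165 + s(29)) = sqrt(165 + (-4 + (29 + I*sqrt(7))**2)) = sqrt(161 + (29 + I*sqrt(7))**2)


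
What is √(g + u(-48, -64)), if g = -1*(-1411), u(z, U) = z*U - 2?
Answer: √4481 ≈ 66.940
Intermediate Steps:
u(z, U) = -2 + U*z (u(z, U) = U*z - 2 = -2 + U*z)
g = 1411
√(g + u(-48, -64)) = √(1411 + (-2 - 64*(-48))) = √(1411 + (-2 + 3072)) = √(1411 + 3070) = √4481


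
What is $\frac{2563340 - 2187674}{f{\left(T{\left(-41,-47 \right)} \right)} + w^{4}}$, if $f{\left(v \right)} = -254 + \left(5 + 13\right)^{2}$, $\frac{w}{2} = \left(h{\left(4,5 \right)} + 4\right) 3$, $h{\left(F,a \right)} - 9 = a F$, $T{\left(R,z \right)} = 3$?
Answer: $\frac{187833}{768476843} \approx 0.00024442$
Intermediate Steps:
$h{\left(F,a \right)} = 9 + F a$ ($h{\left(F,a \right)} = 9 + a F = 9 + F a$)
$w = 198$ ($w = 2 \left(\left(9 + 4 \cdot 5\right) + 4\right) 3 = 2 \left(\left(9 + 20\right) + 4\right) 3 = 2 \left(29 + 4\right) 3 = 2 \cdot 33 \cdot 3 = 2 \cdot 99 = 198$)
$f{\left(v \right)} = 70$ ($f{\left(v \right)} = -254 + 18^{2} = -254 + 324 = 70$)
$\frac{2563340 - 2187674}{f{\left(T{\left(-41,-47 \right)} \right)} + w^{4}} = \frac{2563340 - 2187674}{70 + 198^{4}} = \frac{375666}{70 + 1536953616} = \frac{375666}{1536953686} = 375666 \cdot \frac{1}{1536953686} = \frac{187833}{768476843}$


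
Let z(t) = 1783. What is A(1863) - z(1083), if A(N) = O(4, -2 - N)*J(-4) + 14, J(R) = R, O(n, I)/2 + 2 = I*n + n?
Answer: 57895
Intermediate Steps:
O(n, I) = -4 + 2*n + 2*I*n (O(n, I) = -4 + 2*(I*n + n) = -4 + 2*(n + I*n) = -4 + (2*n + 2*I*n) = -4 + 2*n + 2*I*n)
A(N) = 62 + 32*N (A(N) = (-4 + 2*4 + 2*(-2 - N)*4)*(-4) + 14 = (-4 + 8 + (-16 - 8*N))*(-4) + 14 = (-12 - 8*N)*(-4) + 14 = (48 + 32*N) + 14 = 62 + 32*N)
A(1863) - z(1083) = (62 + 32*1863) - 1*1783 = (62 + 59616) - 1783 = 59678 - 1783 = 57895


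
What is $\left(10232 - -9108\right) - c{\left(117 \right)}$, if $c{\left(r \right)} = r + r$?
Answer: $19106$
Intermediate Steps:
$c{\left(r \right)} = 2 r$
$\left(10232 - -9108\right) - c{\left(117 \right)} = \left(10232 - -9108\right) - 2 \cdot 117 = \left(10232 + 9108\right) - 234 = 19340 - 234 = 19106$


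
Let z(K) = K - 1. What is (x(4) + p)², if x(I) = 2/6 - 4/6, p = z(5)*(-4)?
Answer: 2401/9 ≈ 266.78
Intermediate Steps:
z(K) = -1 + K
p = -16 (p = (-1 + 5)*(-4) = 4*(-4) = -16)
x(I) = -⅓ (x(I) = 2*(⅙) - 4*⅙ = ⅓ - ⅔ = -⅓)
(x(4) + p)² = (-⅓ - 16)² = (-49/3)² = 2401/9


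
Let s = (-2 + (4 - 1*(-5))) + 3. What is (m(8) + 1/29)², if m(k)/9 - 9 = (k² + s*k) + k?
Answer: 1765848484/841 ≈ 2.0997e+6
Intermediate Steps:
s = 10 (s = (-2 + (4 + 5)) + 3 = (-2 + 9) + 3 = 7 + 3 = 10)
m(k) = 81 + 9*k² + 99*k (m(k) = 81 + 9*((k² + 10*k) + k) = 81 + 9*(k² + 11*k) = 81 + (9*k² + 99*k) = 81 + 9*k² + 99*k)
(m(8) + 1/29)² = ((81 + 9*8² + 99*8) + 1/29)² = ((81 + 9*64 + 792) + 1/29)² = ((81 + 576 + 792) + 1/29)² = (1449 + 1/29)² = (42022/29)² = 1765848484/841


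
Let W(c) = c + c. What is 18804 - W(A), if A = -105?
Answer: 19014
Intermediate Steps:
W(c) = 2*c
18804 - W(A) = 18804 - 2*(-105) = 18804 - 1*(-210) = 18804 + 210 = 19014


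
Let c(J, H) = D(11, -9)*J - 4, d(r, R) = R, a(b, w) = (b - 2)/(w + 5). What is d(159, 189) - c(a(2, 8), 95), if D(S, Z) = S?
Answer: 193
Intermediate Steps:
a(b, w) = (-2 + b)/(5 + w)
c(J, H) = -4 + 11*J (c(J, H) = 11*J - 4 = -4 + 11*J)
d(159, 189) - c(a(2, 8), 95) = 189 - (-4 + 11*((-2 + 2)/(5 + 8))) = 189 - (-4 + 11*(0/13)) = 189 - (-4 + 11*((1/13)*0)) = 189 - (-4 + 11*0) = 189 - (-4 + 0) = 189 - 1*(-4) = 189 + 4 = 193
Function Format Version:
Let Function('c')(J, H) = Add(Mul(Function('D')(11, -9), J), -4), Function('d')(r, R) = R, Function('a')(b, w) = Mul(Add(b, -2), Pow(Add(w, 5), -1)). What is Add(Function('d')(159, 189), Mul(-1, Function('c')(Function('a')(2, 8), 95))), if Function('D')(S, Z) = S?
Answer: 193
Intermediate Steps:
Function('a')(b, w) = Mul(Pow(Add(5, w), -1), Add(-2, b)) (Function('a')(b, w) = Mul(Add(-2, b), Pow(Add(5, w), -1)) = Mul(Pow(Add(5, w), -1), Add(-2, b)))
Function('c')(J, H) = Add(-4, Mul(11, J)) (Function('c')(J, H) = Add(Mul(11, J), -4) = Add(-4, Mul(11, J)))
Add(Function('d')(159, 189), Mul(-1, Function('c')(Function('a')(2, 8), 95))) = Add(189, Mul(-1, Add(-4, Mul(11, Mul(Pow(Add(5, 8), -1), Add(-2, 2)))))) = Add(189, Mul(-1, Add(-4, Mul(11, Mul(Pow(13, -1), 0))))) = Add(189, Mul(-1, Add(-4, Mul(11, Mul(Rational(1, 13), 0))))) = Add(189, Mul(-1, Add(-4, Mul(11, 0)))) = Add(189, Mul(-1, Add(-4, 0))) = Add(189, Mul(-1, -4)) = Add(189, 4) = 193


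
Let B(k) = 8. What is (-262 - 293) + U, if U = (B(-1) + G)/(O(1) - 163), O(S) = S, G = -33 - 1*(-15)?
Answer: -44950/81 ≈ -554.94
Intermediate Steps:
G = -18 (G = -33 + 15 = -18)
U = 5/81 (U = (8 - 18)/(1 - 163) = -10/(-162) = -10*(-1/162) = 5/81 ≈ 0.061728)
(-262 - 293) + U = (-262 - 293) + 5/81 = -555 + 5/81 = -44950/81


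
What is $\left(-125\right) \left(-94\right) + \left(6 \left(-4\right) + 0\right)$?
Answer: $11726$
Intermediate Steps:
$\left(-125\right) \left(-94\right) + \left(6 \left(-4\right) + 0\right) = 11750 + \left(-24 + 0\right) = 11750 - 24 = 11726$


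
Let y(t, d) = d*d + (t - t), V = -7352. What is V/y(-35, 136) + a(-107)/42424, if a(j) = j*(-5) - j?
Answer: -4687919/12260536 ≈ -0.38236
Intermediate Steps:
a(j) = -6*j (a(j) = -5*j - j = -6*j)
y(t, d) = d² (y(t, d) = d² + 0 = d²)
V/y(-35, 136) + a(-107)/42424 = -7352/(136²) - 6*(-107)/42424 = -7352/18496 + 642*(1/42424) = -7352*1/18496 + 321/21212 = -919/2312 + 321/21212 = -4687919/12260536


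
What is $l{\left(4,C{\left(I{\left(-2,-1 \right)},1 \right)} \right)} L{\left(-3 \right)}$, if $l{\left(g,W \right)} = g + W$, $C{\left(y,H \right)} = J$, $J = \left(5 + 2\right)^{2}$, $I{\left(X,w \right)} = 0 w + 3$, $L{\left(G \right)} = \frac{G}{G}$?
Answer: $53$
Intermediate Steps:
$L{\left(G \right)} = 1$
$I{\left(X,w \right)} = 3$ ($I{\left(X,w \right)} = 0 + 3 = 3$)
$J = 49$ ($J = 7^{2} = 49$)
$C{\left(y,H \right)} = 49$
$l{\left(g,W \right)} = W + g$
$l{\left(4,C{\left(I{\left(-2,-1 \right)},1 \right)} \right)} L{\left(-3 \right)} = \left(49 + 4\right) 1 = 53 \cdot 1 = 53$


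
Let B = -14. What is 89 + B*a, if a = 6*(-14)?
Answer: 1265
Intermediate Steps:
a = -84
89 + B*a = 89 - 14*(-84) = 89 + 1176 = 1265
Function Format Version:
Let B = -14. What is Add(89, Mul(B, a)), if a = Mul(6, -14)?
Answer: 1265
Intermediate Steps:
a = -84
Add(89, Mul(B, a)) = Add(89, Mul(-14, -84)) = Add(89, 1176) = 1265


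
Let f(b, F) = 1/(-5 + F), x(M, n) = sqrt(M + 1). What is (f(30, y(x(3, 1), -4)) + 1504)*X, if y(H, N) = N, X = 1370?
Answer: 18542950/9 ≈ 2.0603e+6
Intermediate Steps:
x(M, n) = sqrt(1 + M)
(f(30, y(x(3, 1), -4)) + 1504)*X = (1/(-5 - 4) + 1504)*1370 = (1/(-9) + 1504)*1370 = (-1/9 + 1504)*1370 = (13535/9)*1370 = 18542950/9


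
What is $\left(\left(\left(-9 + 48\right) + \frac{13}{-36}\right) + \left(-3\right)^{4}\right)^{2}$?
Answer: $\frac{18550249}{1296} \approx 14313.0$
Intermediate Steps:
$\left(\left(\left(-9 + 48\right) + \frac{13}{-36}\right) + \left(-3\right)^{4}\right)^{2} = \left(\left(39 + 13 \left(- \frac{1}{36}\right)\right) + 81\right)^{2} = \left(\left(39 - \frac{13}{36}\right) + 81\right)^{2} = \left(\frac{1391}{36} + 81\right)^{2} = \left(\frac{4307}{36}\right)^{2} = \frac{18550249}{1296}$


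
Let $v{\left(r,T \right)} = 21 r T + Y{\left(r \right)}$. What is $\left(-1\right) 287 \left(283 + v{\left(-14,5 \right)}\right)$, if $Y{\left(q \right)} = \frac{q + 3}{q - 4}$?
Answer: $\frac{6128885}{18} \approx 3.4049 \cdot 10^{5}$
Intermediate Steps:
$Y{\left(q \right)} = \frac{3 + q}{-4 + q}$
$v{\left(r,T \right)} = \frac{3 + r}{-4 + r} + 21 T r$ ($v{\left(r,T \right)} = 21 r T + \frac{3 + r}{-4 + r} = 21 T r + \frac{3 + r}{-4 + r} = \frac{3 + r}{-4 + r} + 21 T r$)
$\left(-1\right) 287 \left(283 + v{\left(-14,5 \right)}\right) = \left(-1\right) 287 \left(283 + \frac{3 - 14 + 21 \cdot 5 \left(-14\right) \left(-4 - 14\right)}{-4 - 14}\right) = - 287 \left(283 + \frac{3 - 14 + 21 \cdot 5 \left(-14\right) \left(-18\right)}{-18}\right) = - 287 \left(283 - \frac{3 - 14 + 26460}{18}\right) = - 287 \left(283 - \frac{26449}{18}\right) = \left(-287\right) \left(- \frac{21355}{18}\right) = \frac{6128885}{18}$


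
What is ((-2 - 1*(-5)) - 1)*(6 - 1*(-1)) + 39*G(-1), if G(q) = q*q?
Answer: 53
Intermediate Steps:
G(q) = q**2
((-2 - 1*(-5)) - 1)*(6 - 1*(-1)) + 39*G(-1) = ((-2 - 1*(-5)) - 1)*(6 - 1*(-1)) + 39*(-1)**2 = ((-2 + 5) - 1)*(6 + 1) + 39*1 = (3 - 1)*7 + 39 = 2*7 + 39 = 14 + 39 = 53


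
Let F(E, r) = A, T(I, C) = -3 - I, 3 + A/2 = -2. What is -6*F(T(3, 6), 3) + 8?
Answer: 68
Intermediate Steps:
A = -10 (A = -6 + 2*(-2) = -6 - 4 = -10)
F(E, r) = -10
-6*F(T(3, 6), 3) + 8 = -6*(-10) + 8 = 60 + 8 = 68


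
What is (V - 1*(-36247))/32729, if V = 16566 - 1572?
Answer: 51241/32729 ≈ 1.5656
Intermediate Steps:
V = 14994
(V - 1*(-36247))/32729 = (14994 - 1*(-36247))/32729 = (14994 + 36247)*(1/32729) = 51241*(1/32729) = 51241/32729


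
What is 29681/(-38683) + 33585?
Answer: 1299138874/38683 ≈ 33584.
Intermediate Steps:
29681/(-38683) + 33585 = 29681*(-1/38683) + 33585 = -29681/38683 + 33585 = 1299138874/38683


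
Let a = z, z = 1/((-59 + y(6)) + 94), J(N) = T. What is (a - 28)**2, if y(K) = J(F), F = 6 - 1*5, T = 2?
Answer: 1071225/1369 ≈ 782.49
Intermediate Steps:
F = 1 (F = 6 - 5 = 1)
J(N) = 2
y(K) = 2
z = 1/37 (z = 1/((-59 + 2) + 94) = 1/(-57 + 94) = 1/37 ≈ 0.027027)
a = 1/37 ≈ 0.027027
(a - 28)**2 = (1/37 - 28)**2 = (-1035/37)**2 = 1071225/1369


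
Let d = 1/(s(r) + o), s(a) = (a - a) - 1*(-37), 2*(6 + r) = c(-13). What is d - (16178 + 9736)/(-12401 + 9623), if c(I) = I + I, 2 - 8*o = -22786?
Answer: 24925875/2671973 ≈ 9.3286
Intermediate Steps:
o = 5697/2 (o = ¼ - ⅛*(-22786) = ¼ + 11393/4 = 5697/2 ≈ 2848.5)
c(I) = 2*I
r = -19 (r = -6 + (2*(-13))/2 = -6 + (½)*(-26) = -6 - 13 = -19)
s(a) = 37 (s(a) = 0 + 37 = 37)
d = 2/5771 (d = 1/(37 + 5697/2) = 1/(5771/2) = 2/5771 ≈ 0.00034656)
d - (16178 + 9736)/(-12401 + 9623) = 2/5771 - (16178 + 9736)/(-12401 + 9623) = 2/5771 - 25914/(-2778) = 2/5771 - 25914*(-1)/2778 = 2/5771 - 1*(-4319/463) = 2/5771 + 4319/463 = 24925875/2671973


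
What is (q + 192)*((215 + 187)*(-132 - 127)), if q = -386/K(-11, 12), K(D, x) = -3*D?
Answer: -206500700/11 ≈ -1.8773e+7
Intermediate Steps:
q = -386/33 (q = -386/((-3*(-11))) = -386/33 ≈ -11.697)
(q + 192)*((215 + 187)*(-132 - 127)) = (-386/33 + 192)*((215 + 187)*(-132 - 127)) = 5950*(402*(-259))/33 = (5950/33)*(-104118) = -206500700/11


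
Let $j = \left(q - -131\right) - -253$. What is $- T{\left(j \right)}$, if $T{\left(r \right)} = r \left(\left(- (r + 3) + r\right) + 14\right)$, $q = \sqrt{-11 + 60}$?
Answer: $-4301$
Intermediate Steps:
$q = 7$ ($q = \sqrt{49} = 7$)
$j = 391$ ($j = \left(7 - -131\right) - -253 = \left(7 + 131\right) + 253 = 138 + 253 = 391$)
$T{\left(r \right)} = 11 r$ ($T{\left(r \right)} = r \left(\left(- (3 + r) + r\right) + 14\right) = r \left(\left(\left(-3 - r\right) + r\right) + 14\right) = r \left(-3 + 14\right) = r 11 = 11 r$)
$- T{\left(j \right)} = - 11 \cdot 391 = \left(-1\right) 4301 = -4301$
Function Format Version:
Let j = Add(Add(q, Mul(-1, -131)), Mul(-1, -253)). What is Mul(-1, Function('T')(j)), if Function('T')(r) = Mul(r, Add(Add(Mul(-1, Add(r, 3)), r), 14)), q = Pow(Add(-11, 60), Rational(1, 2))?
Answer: -4301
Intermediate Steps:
q = 7 (q = Pow(49, Rational(1, 2)) = 7)
j = 391 (j = Add(Add(7, Mul(-1, -131)), Mul(-1, -253)) = Add(Add(7, 131), 253) = Add(138, 253) = 391)
Function('T')(r) = Mul(11, r) (Function('T')(r) = Mul(r, Add(Add(Mul(-1, Add(3, r)), r), 14)) = Mul(r, Add(Add(Add(-3, Mul(-1, r)), r), 14)) = Mul(r, Add(-3, 14)) = Mul(r, 11) = Mul(11, r))
Mul(-1, Function('T')(j)) = Mul(-1, Mul(11, 391)) = Mul(-1, 4301) = -4301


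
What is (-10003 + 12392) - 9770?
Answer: -7381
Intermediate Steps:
(-10003 + 12392) - 9770 = 2389 - 9770 = -7381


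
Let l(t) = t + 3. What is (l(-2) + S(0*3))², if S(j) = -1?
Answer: 0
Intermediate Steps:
l(t) = 3 + t
(l(-2) + S(0*3))² = ((3 - 2) - 1)² = (1 - 1)² = 0² = 0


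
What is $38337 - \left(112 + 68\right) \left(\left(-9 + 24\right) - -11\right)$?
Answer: $33657$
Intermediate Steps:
$38337 - \left(112 + 68\right) \left(\left(-9 + 24\right) - -11\right) = 38337 - 180 \left(15 + 11\right) = 38337 - 180 \cdot 26 = 38337 - 4680 = 33657$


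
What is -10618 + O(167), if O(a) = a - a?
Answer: -10618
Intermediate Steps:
O(a) = 0
-10618 + O(167) = -10618 + 0 = -10618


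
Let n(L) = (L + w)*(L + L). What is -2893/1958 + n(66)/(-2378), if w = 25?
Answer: -1381775/211642 ≈ -6.5288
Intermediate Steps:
n(L) = 2*L*(25 + L) (n(L) = (L + 25)*(L + L) = (25 + L)*(2*L) = 2*L*(25 + L))
-2893/1958 + n(66)/(-2378) = -2893/1958 + (2*66*(25 + 66))/(-2378) = -2893*1/1958 + (2*66*91)*(-1/2378) = -263/178 + 12012*(-1/2378) = -263/178 - 6006/1189 = -1381775/211642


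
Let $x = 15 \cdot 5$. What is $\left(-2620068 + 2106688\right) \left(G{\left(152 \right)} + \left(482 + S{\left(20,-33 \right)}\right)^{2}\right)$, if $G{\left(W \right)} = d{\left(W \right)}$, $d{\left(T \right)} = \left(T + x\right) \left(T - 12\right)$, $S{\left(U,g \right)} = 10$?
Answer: $-140586032720$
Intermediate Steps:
$x = 75$
$d{\left(T \right)} = \left(-12 + T\right) \left(75 + T\right)$ ($d{\left(T \right)} = \left(T + 75\right) \left(T - 12\right) = \left(75 + T\right) \left(-12 + T\right) = \left(-12 + T\right) \left(75 + T\right)$)
$G{\left(W \right)} = -900 + W^{2} + 63 W$
$\left(-2620068 + 2106688\right) \left(G{\left(152 \right)} + \left(482 + S{\left(20,-33 \right)}\right)^{2}\right) = \left(-2620068 + 2106688\right) \left(\left(-900 + 152^{2} + 63 \cdot 152\right) + \left(482 + 10\right)^{2}\right) = - 513380 \left(\left(-900 + 23104 + 9576\right) + 492^{2}\right) = - 513380 \left(31780 + 242064\right) = \left(-513380\right) 273844 = -140586032720$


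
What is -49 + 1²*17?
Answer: -32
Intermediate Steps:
-49 + 1²*17 = -49 + 1*17 = -49 + 17 = -32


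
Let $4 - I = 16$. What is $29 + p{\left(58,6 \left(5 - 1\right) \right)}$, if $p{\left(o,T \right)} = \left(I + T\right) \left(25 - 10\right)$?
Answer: $209$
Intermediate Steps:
$I = -12$ ($I = 4 - 16 = -12$)
$p{\left(o,T \right)} = -180 + 15 T$ ($p{\left(o,T \right)} = \left(-12 + T\right) \left(25 - 10\right) = \left(-12 + T\right) 15 = -180 + 15 T$)
$29 + p{\left(58,6 \left(5 - 1\right) \right)} = 29 - \left(180 - 15 \cdot 6 \left(5 - 1\right)\right) = 29 - \left(180 - 15 \cdot 6 \cdot 4\right) = 29 + \left(-180 + 15 \cdot 24\right) = 29 + \left(-180 + 360\right) = 29 + 180 = 209$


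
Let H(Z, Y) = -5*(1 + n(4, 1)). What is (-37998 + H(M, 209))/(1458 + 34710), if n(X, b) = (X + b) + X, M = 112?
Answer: -4756/4521 ≈ -1.0520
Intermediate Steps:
n(X, b) = b + 2*X
H(Z, Y) = -50 (H(Z, Y) = -5*(1 + (1 + 2*4)) = -5*(1 + (1 + 8)) = -5*(1 + 9) = -5*10 = -50)
(-37998 + H(M, 209))/(1458 + 34710) = (-37998 - 50)/(1458 + 34710) = -38048/36168 = -38048*1/36168 = -4756/4521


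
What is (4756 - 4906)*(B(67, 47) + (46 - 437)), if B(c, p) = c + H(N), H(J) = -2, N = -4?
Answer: 48900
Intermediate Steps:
B(c, p) = -2 + c (B(c, p) = c - 2 = -2 + c)
(4756 - 4906)*(B(67, 47) + (46 - 437)) = (4756 - 4906)*((-2 + 67) + (46 - 437)) = -150*(65 - 391) = -150*(-326) = 48900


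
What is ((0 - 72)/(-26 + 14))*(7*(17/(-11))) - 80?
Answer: -1594/11 ≈ -144.91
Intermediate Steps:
((0 - 72)/(-26 + 14))*(7*(17/(-11))) - 80 = (-72/(-12))*(7*(17*(-1/11))) - 80 = (-72*(-1/12))*(7*(-17/11)) - 80 = 6*(-119/11) - 80 = -714/11 - 80 = -1594/11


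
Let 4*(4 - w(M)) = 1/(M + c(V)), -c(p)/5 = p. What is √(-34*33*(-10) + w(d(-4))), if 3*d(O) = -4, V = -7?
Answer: √457983793/202 ≈ 105.94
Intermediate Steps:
c(p) = -5*p
d(O) = -4/3 (d(O) = (⅓)*(-4) = -4/3)
w(M) = 4 - 1/(4*(35 + M)) (w(M) = 4 - 1/(4*(M - 5*(-7))) = 4 - 1/(4*(M + 35)) = 4 - 1/(4*(35 + M)))
√(-34*33*(-10) + w(d(-4))) = √(-34*33*(-10) + (559 + 16*(-4/3))/(4*(35 - 4/3))) = √(-1122*(-10) + (559 - 64/3)/(4*(101/3))) = √(11220 + (¼)*(3/101)*(1613/3)) = √(11220 + 1613/404) = √(4534493/404) = √457983793/202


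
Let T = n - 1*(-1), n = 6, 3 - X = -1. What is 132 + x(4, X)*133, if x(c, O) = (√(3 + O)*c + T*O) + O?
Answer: 4388 + 532*√7 ≈ 5795.5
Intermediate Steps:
X = 4 (X = 3 - 1*(-1) = 3 + 1 = 4)
T = 7 (T = 6 - 1*(-1) = 6 + 1 = 7)
x(c, O) = 8*O + c*√(3 + O) (x(c, O) = (√(3 + O)*c + 7*O) + O = (c*√(3 + O) + 7*O) + O = (7*O + c*√(3 + O)) + O = 8*O + c*√(3 + O))
132 + x(4, X)*133 = 132 + (8*4 + 4*√(3 + 4))*133 = 132 + (32 + 4*√7)*133 = 132 + (4256 + 532*√7) = 4388 + 532*√7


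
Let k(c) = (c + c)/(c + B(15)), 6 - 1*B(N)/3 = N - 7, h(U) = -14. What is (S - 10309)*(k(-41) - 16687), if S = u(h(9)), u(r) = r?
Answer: 8095368861/47 ≈ 1.7224e+8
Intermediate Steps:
B(N) = 39 - 3*N (B(N) = 18 - 3*(N - 7) = 18 - 3*(-7 + N) = 18 + (21 - 3*N) = 39 - 3*N)
k(c) = 2*c/(-6 + c) (k(c) = (c + c)/(c + (39 - 3*15)) = (2*c)/(c + (39 - 45)) = (2*c)/(c - 6) = (2*c)/(-6 + c) = 2*c/(-6 + c))
S = -14
(S - 10309)*(k(-41) - 16687) = (-14 - 10309)*(2*(-41)/(-6 - 41) - 16687) = -10323*(2*(-41)/(-47) - 16687) = -10323*(2*(-41)*(-1/47) - 16687) = -10323*(82/47 - 16687) = -10323*(-784207/47) = 8095368861/47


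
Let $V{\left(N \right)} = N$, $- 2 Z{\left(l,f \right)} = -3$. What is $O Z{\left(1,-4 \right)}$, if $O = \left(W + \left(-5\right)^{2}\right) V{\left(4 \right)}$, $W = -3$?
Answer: $132$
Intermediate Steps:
$Z{\left(l,f \right)} = \frac{3}{2}$ ($Z{\left(l,f \right)} = \left(- \frac{1}{2}\right) \left(-3\right) = \frac{3}{2}$)
$O = 88$ ($O = \left(-3 + \left(-5\right)^{2}\right) 4 = \left(-3 + 25\right) 4 = 22 \cdot 4 = 88$)
$O Z{\left(1,-4 \right)} = 88 \cdot \frac{3}{2} = 132$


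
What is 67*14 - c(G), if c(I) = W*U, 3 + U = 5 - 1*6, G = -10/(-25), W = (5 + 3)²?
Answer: 1194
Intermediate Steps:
W = 64 (W = 8² = 64)
G = ⅖ (G = -10*(-1/25) = ⅖ ≈ 0.40000)
U = -4 (U = -3 + (5 - 1*6) = -3 + (5 - 6) = -3 - 1 = -4)
c(I) = -256 (c(I) = 64*(-4) = -256)
67*14 - c(G) = 67*14 - 1*(-256) = 938 + 256 = 1194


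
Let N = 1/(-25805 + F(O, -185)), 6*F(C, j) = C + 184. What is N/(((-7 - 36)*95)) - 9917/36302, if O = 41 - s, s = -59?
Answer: -447200306297/1637013823130 ≈ -0.27318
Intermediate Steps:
O = 100 (O = 41 - 1*(-59) = 41 + 59 = 100)
F(C, j) = 92/3 + C/6 (F(C, j) = (C + 184)/6 = (184 + C)/6 = 92/3 + C/6)
N = -3/77273 (N = 1/(-25805 + (92/3 + (⅙)*100)) = 1/(-25805 + (92/3 + 50/3)) = 1/(-25805 + 142/3) = 1/(-77273/3) = -3/77273 ≈ -3.8823e-5)
N/(((-7 - 36)*95)) - 9917/36302 = -3*1/(95*(-7 - 36))/77273 - 9917/36302 = -3/(77273*((-43*95))) - 9917*1/36302 = -3/77273/(-4085) - 9917/36302 = -3/77273*(-1/4085) - 9917/36302 = 3/315660205 - 9917/36302 = -447200306297/1637013823130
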